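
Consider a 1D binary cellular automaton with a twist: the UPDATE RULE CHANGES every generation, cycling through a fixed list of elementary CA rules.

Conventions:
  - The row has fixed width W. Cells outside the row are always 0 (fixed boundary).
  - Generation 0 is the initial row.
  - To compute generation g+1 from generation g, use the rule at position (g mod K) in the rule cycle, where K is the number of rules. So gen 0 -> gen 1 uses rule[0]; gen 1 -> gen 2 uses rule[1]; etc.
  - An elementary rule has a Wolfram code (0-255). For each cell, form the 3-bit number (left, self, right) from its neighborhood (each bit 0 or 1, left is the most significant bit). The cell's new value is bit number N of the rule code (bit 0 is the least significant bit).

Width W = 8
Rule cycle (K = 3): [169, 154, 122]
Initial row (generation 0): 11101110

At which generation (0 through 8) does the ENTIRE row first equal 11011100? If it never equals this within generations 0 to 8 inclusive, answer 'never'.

Gen 0: 11101110
Gen 1 (rule 169): 11011100
Gen 2 (rule 154): 10011010
Gen 3 (rule 122): 01111101
Gen 4 (rule 169): 01111010
Gen 5 (rule 154): 11110001
Gen 6 (rule 122): 10011010
Gen 7 (rule 169): 00010100
Gen 8 (rule 154): 00100010

Answer: 1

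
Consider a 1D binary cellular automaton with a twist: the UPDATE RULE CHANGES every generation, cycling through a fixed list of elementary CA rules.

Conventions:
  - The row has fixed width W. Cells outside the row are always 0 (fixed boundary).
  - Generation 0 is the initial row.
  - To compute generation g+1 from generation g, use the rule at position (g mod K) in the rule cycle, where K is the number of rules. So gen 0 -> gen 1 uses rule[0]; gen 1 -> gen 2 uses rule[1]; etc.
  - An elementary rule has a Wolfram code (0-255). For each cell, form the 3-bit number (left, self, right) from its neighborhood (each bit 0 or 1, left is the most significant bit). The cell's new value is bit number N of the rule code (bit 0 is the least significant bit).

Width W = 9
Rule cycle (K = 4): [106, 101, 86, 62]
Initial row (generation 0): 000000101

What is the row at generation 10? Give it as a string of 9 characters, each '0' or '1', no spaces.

Answer: 100000101

Derivation:
Gen 0: 000000101
Gen 1 (rule 106): 000001010
Gen 2 (rule 101): 111101110
Gen 3 (rule 86): 000100011
Gen 4 (rule 62): 001110110
Gen 5 (rule 106): 011011110
Gen 6 (rule 101): 001100010
Gen 7 (rule 86): 010110111
Gen 8 (rule 62): 111101100
Gen 9 (rule 106): 100111100
Gen 10 (rule 101): 100000101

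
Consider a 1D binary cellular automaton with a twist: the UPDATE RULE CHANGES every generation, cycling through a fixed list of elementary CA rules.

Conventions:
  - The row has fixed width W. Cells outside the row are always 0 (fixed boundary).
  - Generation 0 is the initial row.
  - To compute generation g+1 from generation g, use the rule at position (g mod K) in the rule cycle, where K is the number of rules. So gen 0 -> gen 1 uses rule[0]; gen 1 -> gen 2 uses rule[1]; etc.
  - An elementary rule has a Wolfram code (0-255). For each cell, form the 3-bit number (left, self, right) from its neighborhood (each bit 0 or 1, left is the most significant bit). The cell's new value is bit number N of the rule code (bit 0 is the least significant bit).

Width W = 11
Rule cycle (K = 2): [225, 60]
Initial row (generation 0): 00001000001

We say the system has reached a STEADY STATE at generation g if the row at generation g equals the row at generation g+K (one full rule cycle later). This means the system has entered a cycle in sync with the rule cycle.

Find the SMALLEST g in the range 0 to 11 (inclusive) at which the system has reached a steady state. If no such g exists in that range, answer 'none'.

Answer: none

Derivation:
Gen 0: 00001000001
Gen 1 (rule 225): 11100011100
Gen 2 (rule 60): 10010010010
Gen 3 (rule 225): 00000000000
Gen 4 (rule 60): 00000000000
Gen 5 (rule 225): 11111111111
Gen 6 (rule 60): 10000000000
Gen 7 (rule 225): 00111111111
Gen 8 (rule 60): 00100000000
Gen 9 (rule 225): 10001111111
Gen 10 (rule 60): 11001000000
Gen 11 (rule 225): 01000011111
Gen 12 (rule 60): 01100010000
Gen 13 (rule 225): 00101000111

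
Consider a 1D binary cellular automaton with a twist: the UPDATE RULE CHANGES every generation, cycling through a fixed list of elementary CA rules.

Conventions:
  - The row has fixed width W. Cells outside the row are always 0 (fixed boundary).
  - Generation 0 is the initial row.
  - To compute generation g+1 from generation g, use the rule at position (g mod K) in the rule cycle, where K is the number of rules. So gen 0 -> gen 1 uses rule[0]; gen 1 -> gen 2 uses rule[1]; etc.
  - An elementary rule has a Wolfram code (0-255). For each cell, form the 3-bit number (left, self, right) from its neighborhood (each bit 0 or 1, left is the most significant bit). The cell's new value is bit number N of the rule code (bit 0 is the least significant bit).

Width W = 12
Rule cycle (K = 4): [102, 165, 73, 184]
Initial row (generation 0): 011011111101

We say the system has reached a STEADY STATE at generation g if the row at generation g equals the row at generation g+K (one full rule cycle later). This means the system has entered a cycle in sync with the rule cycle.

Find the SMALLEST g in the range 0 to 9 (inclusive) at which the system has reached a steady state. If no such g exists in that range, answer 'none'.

Gen 0: 011011111101
Gen 1 (rule 102): 101100000111
Gen 2 (rule 165): 110001110010
Gen 3 (rule 73): 110101010000
Gen 4 (rule 184): 101010101000
Gen 5 (rule 102): 111111111000
Gen 6 (rule 165): 011111110011
Gen 7 (rule 73): 010000010011
Gen 8 (rule 184): 001000001010
Gen 9 (rule 102): 011000011110
Gen 10 (rule 165): 000011001100
Gen 11 (rule 73): 111011001101
Gen 12 (rule 184): 110110101010
Gen 13 (rule 102): 011011111110

Answer: none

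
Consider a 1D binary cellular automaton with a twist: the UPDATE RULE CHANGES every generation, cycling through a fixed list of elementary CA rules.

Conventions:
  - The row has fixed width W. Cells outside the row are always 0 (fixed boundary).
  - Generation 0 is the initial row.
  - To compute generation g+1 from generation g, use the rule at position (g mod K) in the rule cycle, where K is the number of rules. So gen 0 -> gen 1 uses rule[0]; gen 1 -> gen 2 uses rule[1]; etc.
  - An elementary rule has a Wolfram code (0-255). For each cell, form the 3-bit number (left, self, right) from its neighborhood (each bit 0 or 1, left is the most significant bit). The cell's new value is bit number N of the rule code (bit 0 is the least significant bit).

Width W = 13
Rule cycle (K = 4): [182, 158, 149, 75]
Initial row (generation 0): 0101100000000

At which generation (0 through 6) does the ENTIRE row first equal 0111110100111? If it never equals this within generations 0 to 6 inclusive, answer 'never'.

Gen 0: 0101100000000
Gen 1 (rule 182): 1110010000000
Gen 2 (rule 158): 1101111000000
Gen 3 (rule 149): 0000110111111
Gen 4 (rule 75): 1111110100001
Gen 5 (rule 182): 0111101110011
Gen 6 (rule 158): 1111001101110

Answer: never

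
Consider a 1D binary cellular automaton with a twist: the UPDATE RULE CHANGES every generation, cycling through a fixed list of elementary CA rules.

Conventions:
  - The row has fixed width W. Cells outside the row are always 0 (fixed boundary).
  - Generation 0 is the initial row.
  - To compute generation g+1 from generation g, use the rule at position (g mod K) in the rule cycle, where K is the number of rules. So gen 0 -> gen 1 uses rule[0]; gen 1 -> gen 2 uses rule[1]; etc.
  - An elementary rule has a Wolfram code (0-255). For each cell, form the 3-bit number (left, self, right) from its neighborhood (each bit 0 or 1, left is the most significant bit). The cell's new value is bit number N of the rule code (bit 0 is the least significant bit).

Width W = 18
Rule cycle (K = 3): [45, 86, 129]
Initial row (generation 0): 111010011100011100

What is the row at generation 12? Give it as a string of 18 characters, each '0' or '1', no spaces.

Answer: 000111000100001000

Derivation:
Gen 0: 111010011100011100
Gen 1 (rule 45): 100110010001010001
Gen 2 (rule 86): 111011111011011011
Gen 3 (rule 129): 010001110000000000
Gen 4 (rule 45): 010101000111111111
Gen 5 (rule 86): 110101101000000001
Gen 6 (rule 129): 000000000011111100
Gen 7 (rule 45): 111111111010000001
Gen 8 (rule 86): 000000001011000011
Gen 9 (rule 129): 111111100000011000
Gen 10 (rule 45): 100000001111010011
Gen 11 (rule 86): 110000010001011101
Gen 12 (rule 129): 000111000100001000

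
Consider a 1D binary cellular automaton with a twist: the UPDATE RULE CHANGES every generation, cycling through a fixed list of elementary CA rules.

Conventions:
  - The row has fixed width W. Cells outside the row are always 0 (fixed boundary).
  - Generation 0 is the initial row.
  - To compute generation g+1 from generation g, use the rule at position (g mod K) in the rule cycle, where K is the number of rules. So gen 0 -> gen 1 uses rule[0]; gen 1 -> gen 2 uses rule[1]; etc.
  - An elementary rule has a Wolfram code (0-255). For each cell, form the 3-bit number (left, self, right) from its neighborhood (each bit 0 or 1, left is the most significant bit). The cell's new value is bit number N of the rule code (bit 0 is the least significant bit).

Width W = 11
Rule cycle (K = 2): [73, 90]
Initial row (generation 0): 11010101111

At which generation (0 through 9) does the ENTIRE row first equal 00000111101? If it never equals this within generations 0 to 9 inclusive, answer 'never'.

Answer: never

Derivation:
Gen 0: 11010101111
Gen 1 (rule 73): 11000001001
Gen 2 (rule 90): 11100010110
Gen 3 (rule 73): 10101000110
Gen 4 (rule 90): 00000101111
Gen 5 (rule 73): 11110001001
Gen 6 (rule 90): 10011010110
Gen 7 (rule 73): 00011000110
Gen 8 (rule 90): 00111101111
Gen 9 (rule 73): 10100101001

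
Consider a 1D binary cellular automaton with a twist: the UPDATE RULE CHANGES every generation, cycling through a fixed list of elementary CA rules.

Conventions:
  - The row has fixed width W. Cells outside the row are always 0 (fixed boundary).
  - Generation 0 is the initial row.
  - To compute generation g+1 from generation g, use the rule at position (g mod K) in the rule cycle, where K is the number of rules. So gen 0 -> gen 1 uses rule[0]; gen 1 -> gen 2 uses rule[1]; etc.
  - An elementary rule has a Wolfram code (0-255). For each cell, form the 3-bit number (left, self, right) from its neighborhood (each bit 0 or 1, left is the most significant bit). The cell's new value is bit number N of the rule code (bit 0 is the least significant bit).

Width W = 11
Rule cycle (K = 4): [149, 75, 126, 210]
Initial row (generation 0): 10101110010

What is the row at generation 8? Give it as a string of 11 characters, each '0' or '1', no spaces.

Answer: 00101001100

Derivation:
Gen 0: 10101110010
Gen 1 (rule 149): 10100101011
Gen 2 (rule 75): 00001000011
Gen 3 (rule 126): 00011100111
Gen 4 (rule 210): 00101111011
Gen 5 (rule 149): 10100110000
Gen 6 (rule 75): 00001110111
Gen 7 (rule 126): 00011011101
Gen 8 (rule 210): 00101001100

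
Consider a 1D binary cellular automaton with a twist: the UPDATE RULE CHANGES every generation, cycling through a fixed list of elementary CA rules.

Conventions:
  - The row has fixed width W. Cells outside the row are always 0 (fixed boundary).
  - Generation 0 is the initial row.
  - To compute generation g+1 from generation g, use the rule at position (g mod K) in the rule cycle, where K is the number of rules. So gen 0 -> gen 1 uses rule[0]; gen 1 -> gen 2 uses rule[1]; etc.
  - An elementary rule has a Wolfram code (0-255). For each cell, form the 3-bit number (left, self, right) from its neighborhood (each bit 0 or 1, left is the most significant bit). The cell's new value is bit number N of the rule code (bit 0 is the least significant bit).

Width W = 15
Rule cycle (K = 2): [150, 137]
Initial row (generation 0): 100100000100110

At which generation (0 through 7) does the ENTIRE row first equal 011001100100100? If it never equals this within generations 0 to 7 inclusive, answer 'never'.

Gen 0: 100100000100110
Gen 1 (rule 150): 111110001111001
Gen 2 (rule 137): 111100101110000
Gen 3 (rule 150): 011011100101000
Gen 4 (rule 137): 010011000000011
Gen 5 (rule 150): 111100100000100
Gen 6 (rule 137): 111000001110001
Gen 7 (rule 150): 010100010101011

Answer: never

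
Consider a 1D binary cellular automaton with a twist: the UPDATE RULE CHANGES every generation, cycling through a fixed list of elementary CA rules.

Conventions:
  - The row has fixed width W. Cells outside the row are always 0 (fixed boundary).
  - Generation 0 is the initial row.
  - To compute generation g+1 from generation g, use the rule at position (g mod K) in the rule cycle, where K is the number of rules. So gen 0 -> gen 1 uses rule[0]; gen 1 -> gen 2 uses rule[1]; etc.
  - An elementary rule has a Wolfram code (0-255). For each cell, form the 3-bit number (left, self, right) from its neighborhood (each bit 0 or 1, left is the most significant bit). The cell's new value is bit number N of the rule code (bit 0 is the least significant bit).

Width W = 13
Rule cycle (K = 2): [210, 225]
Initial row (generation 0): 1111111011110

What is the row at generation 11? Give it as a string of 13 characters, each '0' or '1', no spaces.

Answer: 0100010001010

Derivation:
Gen 0: 1111111011110
Gen 1 (rule 210): 0111111001111
Gen 2 (rule 225): 0011111000111
Gen 3 (rule 210): 0101111101011
Gen 4 (rule 225): 0010111110101
Gen 5 (rule 210): 0100011110000
Gen 6 (rule 225): 0001001110111
Gen 7 (rule 210): 0010110110011
Gen 8 (rule 225): 1001011010001
Gen 9 (rule 210): 0110001001010
Gen 10 (rule 225): 0010100000100
Gen 11 (rule 210): 0100010001010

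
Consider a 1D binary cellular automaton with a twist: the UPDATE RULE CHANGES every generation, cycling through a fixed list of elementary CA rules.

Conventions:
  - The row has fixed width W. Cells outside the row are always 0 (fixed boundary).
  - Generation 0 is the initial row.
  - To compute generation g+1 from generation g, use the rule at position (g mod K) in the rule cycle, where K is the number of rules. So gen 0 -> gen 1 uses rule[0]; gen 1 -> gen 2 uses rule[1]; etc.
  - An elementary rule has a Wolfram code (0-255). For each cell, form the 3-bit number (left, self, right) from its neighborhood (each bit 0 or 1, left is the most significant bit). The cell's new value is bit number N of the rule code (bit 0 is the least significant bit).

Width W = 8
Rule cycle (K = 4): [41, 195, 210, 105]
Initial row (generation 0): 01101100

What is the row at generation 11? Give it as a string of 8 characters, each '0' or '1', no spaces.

Answer: 00010110

Derivation:
Gen 0: 01101100
Gen 1 (rule 41): 01011001
Gen 2 (rule 195): 10001010
Gen 3 (rule 210): 01010001
Gen 4 (rule 105): 00100100
Gen 5 (rule 41): 10000001
Gen 6 (rule 195): 00111110
Gen 7 (rule 210): 01011111
Gen 8 (rule 105): 00110001
Gen 9 (rule 41): 10100100
Gen 10 (rule 195): 00001001
Gen 11 (rule 210): 00010110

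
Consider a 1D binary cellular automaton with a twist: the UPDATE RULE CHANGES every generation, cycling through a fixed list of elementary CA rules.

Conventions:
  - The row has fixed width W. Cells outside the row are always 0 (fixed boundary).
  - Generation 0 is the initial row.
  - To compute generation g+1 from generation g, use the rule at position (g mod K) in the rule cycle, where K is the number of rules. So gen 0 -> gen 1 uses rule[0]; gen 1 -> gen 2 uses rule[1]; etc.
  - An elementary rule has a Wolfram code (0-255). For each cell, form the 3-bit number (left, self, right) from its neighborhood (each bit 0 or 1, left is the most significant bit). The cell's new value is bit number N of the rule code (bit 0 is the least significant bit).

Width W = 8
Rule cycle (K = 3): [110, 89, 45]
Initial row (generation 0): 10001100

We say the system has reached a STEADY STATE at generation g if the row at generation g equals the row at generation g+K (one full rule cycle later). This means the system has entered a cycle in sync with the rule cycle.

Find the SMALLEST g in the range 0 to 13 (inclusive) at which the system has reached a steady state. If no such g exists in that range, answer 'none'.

Answer: none

Derivation:
Gen 0: 10001100
Gen 1 (rule 110): 10011100
Gen 2 (rule 89): 01010111
Gen 3 (rule 45): 01111100
Gen 4 (rule 110): 11000100
Gen 5 (rule 89): 11110011
Gen 6 (rule 45): 10000010
Gen 7 (rule 110): 10000110
Gen 8 (rule 89): 01110111
Gen 9 (rule 45): 01001100
Gen 10 (rule 110): 11011100
Gen 11 (rule 89): 11010111
Gen 12 (rule 45): 10111100
Gen 13 (rule 110): 11100100
Gen 14 (rule 89): 10110011
Gen 15 (rule 45): 11100010
Gen 16 (rule 110): 10100110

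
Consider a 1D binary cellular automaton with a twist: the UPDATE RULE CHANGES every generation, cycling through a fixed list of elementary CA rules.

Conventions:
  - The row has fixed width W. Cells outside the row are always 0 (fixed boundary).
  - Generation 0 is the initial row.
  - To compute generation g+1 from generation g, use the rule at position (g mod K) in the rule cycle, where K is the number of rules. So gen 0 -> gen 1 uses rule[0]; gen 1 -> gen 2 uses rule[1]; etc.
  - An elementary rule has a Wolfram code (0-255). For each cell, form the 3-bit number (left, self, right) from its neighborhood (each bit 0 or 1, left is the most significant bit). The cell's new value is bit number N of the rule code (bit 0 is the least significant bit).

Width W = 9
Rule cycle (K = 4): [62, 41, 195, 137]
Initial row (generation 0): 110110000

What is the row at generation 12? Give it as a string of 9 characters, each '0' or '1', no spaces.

Answer: 111011100

Derivation:
Gen 0: 110110000
Gen 1 (rule 62): 101101000
Gen 2 (rule 41): 011010011
Gen 3 (rule 195): 101000101
Gen 4 (rule 137): 000010000
Gen 5 (rule 62): 000111000
Gen 6 (rule 41): 110100011
Gen 7 (rule 195): 010001101
Gen 8 (rule 137): 000101000
Gen 9 (rule 62): 001111100
Gen 10 (rule 41): 101000001
Gen 11 (rule 195): 000011110
Gen 12 (rule 137): 111011100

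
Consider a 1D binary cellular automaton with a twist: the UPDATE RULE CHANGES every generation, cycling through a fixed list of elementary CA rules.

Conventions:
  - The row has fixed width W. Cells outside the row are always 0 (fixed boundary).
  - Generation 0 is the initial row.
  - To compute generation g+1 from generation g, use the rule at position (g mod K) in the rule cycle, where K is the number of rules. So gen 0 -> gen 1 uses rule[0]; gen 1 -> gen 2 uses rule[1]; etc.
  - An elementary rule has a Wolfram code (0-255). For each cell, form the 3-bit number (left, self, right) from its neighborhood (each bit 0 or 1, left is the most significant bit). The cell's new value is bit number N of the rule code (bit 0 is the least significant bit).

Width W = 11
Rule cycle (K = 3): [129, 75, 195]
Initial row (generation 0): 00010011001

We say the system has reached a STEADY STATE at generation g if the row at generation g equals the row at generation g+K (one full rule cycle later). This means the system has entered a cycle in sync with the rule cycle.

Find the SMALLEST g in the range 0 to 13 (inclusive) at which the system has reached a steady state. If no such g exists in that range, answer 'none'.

Gen 0: 00010011001
Gen 1 (rule 129): 11000000000
Gen 2 (rule 75): 11011111111
Gen 3 (rule 195): 01001111111
Gen 4 (rule 129): 00000111110
Gen 5 (rule 75): 11111100010
Gen 6 (rule 195): 01111101100
Gen 7 (rule 129): 00111000001
Gen 8 (rule 75): 11101011110
Gen 9 (rule 195): 01100001110
Gen 10 (rule 129): 00001100100
Gen 11 (rule 75): 11111101001
Gen 12 (rule 195): 01111100010
Gen 13 (rule 129): 00111001000
Gen 14 (rule 75): 11101010011
Gen 15 (rule 195): 01100000101
Gen 16 (rule 129): 00001110000

Answer: none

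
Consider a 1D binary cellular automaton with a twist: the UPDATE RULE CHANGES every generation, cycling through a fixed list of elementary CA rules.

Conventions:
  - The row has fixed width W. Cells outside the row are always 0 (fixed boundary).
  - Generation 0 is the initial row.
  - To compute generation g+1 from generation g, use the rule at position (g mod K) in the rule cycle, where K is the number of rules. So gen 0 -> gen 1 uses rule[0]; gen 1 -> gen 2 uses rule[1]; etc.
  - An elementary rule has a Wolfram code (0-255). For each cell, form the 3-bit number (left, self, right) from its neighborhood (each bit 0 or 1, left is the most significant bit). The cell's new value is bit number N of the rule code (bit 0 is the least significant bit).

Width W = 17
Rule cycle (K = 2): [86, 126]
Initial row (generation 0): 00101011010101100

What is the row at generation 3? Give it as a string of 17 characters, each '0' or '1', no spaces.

Gen 0: 00101011010101100
Gen 1 (rule 86): 01101001010100110
Gen 2 (rule 126): 11111111111111111
Gen 3 (rule 86): 00000000000000001

Answer: 00000000000000001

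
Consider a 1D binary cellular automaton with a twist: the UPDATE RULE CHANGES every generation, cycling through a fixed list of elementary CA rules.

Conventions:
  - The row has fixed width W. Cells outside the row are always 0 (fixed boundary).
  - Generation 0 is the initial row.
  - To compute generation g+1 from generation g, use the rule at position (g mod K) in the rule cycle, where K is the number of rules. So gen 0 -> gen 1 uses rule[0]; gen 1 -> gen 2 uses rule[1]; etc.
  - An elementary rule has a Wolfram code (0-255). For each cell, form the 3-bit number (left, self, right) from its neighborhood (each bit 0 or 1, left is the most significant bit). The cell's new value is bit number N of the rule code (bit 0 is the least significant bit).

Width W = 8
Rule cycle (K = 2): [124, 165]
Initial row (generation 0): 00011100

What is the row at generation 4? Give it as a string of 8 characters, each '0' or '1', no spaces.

Answer: 01111001

Derivation:
Gen 0: 00011100
Gen 1 (rule 124): 00010110
Gen 2 (rule 165): 11011000
Gen 3 (rule 124): 11111100
Gen 4 (rule 165): 01111001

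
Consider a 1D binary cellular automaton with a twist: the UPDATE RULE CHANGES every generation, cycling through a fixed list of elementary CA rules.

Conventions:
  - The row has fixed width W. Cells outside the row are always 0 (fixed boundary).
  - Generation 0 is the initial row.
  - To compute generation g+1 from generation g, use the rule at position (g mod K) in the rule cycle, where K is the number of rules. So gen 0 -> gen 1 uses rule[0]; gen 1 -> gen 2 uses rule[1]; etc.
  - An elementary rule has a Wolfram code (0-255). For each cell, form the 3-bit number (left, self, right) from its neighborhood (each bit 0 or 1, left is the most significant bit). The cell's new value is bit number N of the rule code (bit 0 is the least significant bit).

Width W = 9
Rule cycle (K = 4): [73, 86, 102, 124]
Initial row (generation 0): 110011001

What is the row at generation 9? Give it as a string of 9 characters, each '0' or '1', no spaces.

Gen 0: 110011001
Gen 1 (rule 73): 110011000
Gen 2 (rule 86): 011101100
Gen 3 (rule 102): 100110100
Gen 4 (rule 124): 110111110
Gen 5 (rule 73): 110100010
Gen 6 (rule 86): 010110111
Gen 7 (rule 102): 111011001
Gen 8 (rule 124): 101111101
Gen 9 (rule 73): 001000100

Answer: 001000100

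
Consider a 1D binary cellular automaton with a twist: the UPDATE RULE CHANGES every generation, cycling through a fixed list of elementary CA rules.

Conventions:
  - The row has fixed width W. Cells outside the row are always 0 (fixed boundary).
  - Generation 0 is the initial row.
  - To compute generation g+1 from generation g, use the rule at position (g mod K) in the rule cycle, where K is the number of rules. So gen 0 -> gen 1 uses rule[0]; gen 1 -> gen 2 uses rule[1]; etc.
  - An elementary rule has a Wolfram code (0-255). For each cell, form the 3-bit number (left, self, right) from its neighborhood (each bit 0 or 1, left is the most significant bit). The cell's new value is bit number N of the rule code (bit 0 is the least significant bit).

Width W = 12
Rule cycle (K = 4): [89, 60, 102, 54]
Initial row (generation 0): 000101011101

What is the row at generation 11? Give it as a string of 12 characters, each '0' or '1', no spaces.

Answer: 110001001010

Derivation:
Gen 0: 000101011101
Gen 1 (rule 89): 110000010100
Gen 2 (rule 60): 101000011110
Gen 3 (rule 102): 111000100010
Gen 4 (rule 54): 000101110111
Gen 5 (rule 89): 110001010101
Gen 6 (rule 60): 101001111111
Gen 7 (rule 102): 111010000001
Gen 8 (rule 54): 000111000011
Gen 9 (rule 89): 110101111011
Gen 10 (rule 60): 101111000110
Gen 11 (rule 102): 110001001010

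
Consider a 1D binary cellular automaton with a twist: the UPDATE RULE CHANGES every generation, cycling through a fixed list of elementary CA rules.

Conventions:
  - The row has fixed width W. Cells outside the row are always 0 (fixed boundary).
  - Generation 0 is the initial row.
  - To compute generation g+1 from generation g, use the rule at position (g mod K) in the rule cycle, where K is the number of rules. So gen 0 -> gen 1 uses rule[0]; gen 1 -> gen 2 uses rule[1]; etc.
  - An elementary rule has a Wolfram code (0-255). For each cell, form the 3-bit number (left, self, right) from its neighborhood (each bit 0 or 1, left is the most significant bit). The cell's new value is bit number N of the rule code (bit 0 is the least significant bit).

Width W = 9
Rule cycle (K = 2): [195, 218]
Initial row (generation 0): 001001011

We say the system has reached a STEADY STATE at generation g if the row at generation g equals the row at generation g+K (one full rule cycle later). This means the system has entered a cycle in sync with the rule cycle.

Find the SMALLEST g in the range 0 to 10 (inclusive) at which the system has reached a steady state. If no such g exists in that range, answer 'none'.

Gen 0: 001001011
Gen 1 (rule 195): 110010001
Gen 2 (rule 218): 111101010
Gen 3 (rule 195): 011100000
Gen 4 (rule 218): 111110000
Gen 5 (rule 195): 011110111
Gen 6 (rule 218): 111110111
Gen 7 (rule 195): 011110011
Gen 8 (rule 218): 111111111
Gen 9 (rule 195): 011111111
Gen 10 (rule 218): 111111111
Gen 11 (rule 195): 011111111
Gen 12 (rule 218): 111111111

Answer: 8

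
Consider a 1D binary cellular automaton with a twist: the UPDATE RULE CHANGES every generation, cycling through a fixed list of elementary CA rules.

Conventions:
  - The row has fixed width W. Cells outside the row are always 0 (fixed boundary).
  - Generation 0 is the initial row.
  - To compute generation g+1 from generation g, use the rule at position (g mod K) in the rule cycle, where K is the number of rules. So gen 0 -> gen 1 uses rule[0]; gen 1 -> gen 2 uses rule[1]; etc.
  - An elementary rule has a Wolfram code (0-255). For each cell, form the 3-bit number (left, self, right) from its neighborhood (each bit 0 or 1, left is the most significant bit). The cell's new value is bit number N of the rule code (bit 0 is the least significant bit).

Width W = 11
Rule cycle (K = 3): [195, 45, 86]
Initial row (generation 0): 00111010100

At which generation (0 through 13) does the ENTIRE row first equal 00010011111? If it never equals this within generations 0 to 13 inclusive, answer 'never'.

Answer: 10

Derivation:
Gen 0: 00111010100
Gen 1 (rule 195): 11011000001
Gen 2 (rule 45): 10110011101
Gen 3 (rule 86): 10011100101
Gen 4 (rule 195): 00101101000
Gen 5 (rule 45): 10111011011
Gen 6 (rule 86): 10001001001
Gen 7 (rule 195): 00110010010
Gen 8 (rule 45): 10100010010
Gen 9 (rule 86): 10110111111
Gen 10 (rule 195): 00010011111
Gen 11 (rule 45): 11010010000
Gen 12 (rule 86): 01011111000
Gen 13 (rule 195): 10001111011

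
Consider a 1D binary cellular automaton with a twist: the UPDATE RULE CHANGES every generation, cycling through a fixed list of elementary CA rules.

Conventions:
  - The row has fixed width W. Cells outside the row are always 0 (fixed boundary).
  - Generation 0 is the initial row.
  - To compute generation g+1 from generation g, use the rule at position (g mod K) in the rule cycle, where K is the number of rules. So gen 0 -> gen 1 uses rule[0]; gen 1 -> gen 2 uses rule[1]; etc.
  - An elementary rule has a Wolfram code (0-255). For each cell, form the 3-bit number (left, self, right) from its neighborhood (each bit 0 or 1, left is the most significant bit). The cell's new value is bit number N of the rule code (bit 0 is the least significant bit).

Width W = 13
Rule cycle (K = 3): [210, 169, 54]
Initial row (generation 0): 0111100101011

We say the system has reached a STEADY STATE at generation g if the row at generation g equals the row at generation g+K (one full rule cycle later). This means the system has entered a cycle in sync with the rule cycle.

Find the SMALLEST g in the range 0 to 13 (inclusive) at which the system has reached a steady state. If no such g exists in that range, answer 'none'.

Gen 0: 0111100101011
Gen 1 (rule 210): 1011111000001
Gen 2 (rule 169): 0111110011100
Gen 3 (rule 54): 1000001100010
Gen 4 (rule 210): 0100010110101
Gen 5 (rule 169): 0001001101010
Gen 6 (rule 54): 0011110011111
Gen 7 (rule 210): 0101111101111
Gen 8 (rule 169): 0011111011110
Gen 9 (rule 54): 0100000100001
Gen 10 (rule 210): 1010001010010
Gen 11 (rule 169): 0100100100000
Gen 12 (rule 54): 1111111110000
Gen 13 (rule 210): 0111111111000
Gen 14 (rule 169): 0111111110011
Gen 15 (rule 54): 1000000001100
Gen 16 (rule 210): 0100000010110

Answer: none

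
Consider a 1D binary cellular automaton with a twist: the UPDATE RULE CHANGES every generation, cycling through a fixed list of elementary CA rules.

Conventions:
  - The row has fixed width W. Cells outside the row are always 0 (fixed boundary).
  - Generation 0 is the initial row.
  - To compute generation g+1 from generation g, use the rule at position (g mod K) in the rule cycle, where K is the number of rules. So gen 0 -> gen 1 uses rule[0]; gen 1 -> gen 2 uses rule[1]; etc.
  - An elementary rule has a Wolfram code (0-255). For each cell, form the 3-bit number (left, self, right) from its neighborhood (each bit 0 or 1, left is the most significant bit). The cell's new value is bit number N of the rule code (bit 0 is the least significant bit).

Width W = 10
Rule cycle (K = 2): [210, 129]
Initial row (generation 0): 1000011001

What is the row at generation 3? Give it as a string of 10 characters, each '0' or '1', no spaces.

Answer: 0000001010

Derivation:
Gen 0: 1000011001
Gen 1 (rule 210): 0100101110
Gen 2 (rule 129): 0000000100
Gen 3 (rule 210): 0000001010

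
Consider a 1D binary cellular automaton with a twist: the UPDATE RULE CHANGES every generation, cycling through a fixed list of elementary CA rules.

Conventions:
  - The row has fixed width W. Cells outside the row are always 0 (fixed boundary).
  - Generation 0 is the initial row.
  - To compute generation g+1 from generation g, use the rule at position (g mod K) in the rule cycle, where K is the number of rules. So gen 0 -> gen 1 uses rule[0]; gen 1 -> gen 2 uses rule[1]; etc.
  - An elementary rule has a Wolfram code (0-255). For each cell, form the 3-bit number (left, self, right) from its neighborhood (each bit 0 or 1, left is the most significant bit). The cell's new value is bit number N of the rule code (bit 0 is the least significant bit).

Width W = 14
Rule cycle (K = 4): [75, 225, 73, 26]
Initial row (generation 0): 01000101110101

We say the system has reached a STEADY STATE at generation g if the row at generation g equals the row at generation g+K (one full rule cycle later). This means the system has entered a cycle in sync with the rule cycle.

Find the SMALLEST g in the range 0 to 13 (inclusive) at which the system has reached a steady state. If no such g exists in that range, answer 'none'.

Answer: none

Derivation:
Gen 0: 01000101110101
Gen 1 (rule 75): 10011001010000
Gen 2 (rule 225): 00001000100111
Gen 3 (rule 73): 11100010000101
Gen 4 (rule 26): 10010101001000
Gen 5 (rule 75): 00100000010011
Gen 6 (rule 225): 10001111000001
Gen 7 (rule 73): 00101001011100
Gen 8 (rule 26): 01000110010010
Gen 9 (rule 75): 10011110100100
Gen 10 (rule 225): 00001111000001
Gen 11 (rule 73): 11101001011100
Gen 12 (rule 26): 10000110010010
Gen 13 (rule 75): 00111110100100
Gen 14 (rule 225): 10011111000001
Gen 15 (rule 73): 00010001011100
Gen 16 (rule 26): 00101010010010
Gen 17 (rule 75): 11000000100100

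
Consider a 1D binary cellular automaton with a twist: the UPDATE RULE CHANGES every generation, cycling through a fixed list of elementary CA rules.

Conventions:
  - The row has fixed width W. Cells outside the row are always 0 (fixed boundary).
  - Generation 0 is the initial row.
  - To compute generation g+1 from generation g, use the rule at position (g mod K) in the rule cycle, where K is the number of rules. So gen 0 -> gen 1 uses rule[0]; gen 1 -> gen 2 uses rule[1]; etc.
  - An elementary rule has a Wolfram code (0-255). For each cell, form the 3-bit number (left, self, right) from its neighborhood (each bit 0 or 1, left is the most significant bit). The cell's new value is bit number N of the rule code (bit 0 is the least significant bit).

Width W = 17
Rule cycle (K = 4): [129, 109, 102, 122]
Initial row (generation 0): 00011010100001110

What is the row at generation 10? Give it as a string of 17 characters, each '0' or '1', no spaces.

Answer: 11101101011001011

Derivation:
Gen 0: 00011010100001110
Gen 1 (rule 129): 11000000001100100
Gen 2 (rule 109): 11011111101100101
Gen 3 (rule 102): 01100000110101111
Gen 4 (rule 122): 11110001111011001
Gen 5 (rule 129): 01100100110000000
Gen 6 (rule 109): 01100100110111111
Gen 7 (rule 102): 10101101011000001
Gen 8 (rule 122): 01011110111100010
Gen 9 (rule 129): 00001100011001000
Gen 10 (rule 109): 11101101011001011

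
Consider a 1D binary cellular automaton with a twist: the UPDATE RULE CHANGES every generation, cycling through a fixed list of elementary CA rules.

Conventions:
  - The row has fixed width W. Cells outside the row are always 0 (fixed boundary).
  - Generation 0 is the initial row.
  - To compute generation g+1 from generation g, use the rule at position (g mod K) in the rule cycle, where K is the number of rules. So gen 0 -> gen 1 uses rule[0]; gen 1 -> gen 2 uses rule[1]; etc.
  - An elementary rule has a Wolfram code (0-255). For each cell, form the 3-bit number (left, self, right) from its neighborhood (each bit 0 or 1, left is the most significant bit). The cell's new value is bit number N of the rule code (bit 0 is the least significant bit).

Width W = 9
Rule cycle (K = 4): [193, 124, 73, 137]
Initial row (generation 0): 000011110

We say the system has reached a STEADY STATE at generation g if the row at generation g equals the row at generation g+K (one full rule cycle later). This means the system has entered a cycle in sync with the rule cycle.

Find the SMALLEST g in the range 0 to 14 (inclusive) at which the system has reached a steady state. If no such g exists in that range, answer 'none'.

Gen 0: 000011110
Gen 1 (rule 193): 111001110
Gen 2 (rule 124): 101101011
Gen 3 (rule 73): 001100011
Gen 4 (rule 137): 101001010
Gen 5 (rule 193): 000000000
Gen 6 (rule 124): 000000000
Gen 7 (rule 73): 111111111
Gen 8 (rule 137): 111111110
Gen 9 (rule 193): 011111110
Gen 10 (rule 124): 010000011
Gen 11 (rule 73): 000111011
Gen 12 (rule 137): 110110010
Gen 13 (rule 193): 010010000
Gen 14 (rule 124): 011011000
Gen 15 (rule 73): 011011011
Gen 16 (rule 137): 010010010
Gen 17 (rule 193): 000000000
Gen 18 (rule 124): 000000000

Answer: none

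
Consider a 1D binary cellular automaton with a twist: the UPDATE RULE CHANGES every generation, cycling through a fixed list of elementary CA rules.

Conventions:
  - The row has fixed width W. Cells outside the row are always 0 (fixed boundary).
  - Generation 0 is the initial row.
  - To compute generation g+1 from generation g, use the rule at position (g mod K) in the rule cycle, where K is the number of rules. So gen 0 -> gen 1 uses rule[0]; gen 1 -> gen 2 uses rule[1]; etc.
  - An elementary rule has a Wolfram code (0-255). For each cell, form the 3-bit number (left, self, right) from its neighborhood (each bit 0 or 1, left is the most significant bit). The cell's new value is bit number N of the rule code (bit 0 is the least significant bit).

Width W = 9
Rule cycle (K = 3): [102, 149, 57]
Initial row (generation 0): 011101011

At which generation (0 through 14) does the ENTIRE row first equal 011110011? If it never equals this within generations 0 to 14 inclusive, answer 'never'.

Gen 0: 011101011
Gen 1 (rule 102): 100111101
Gen 2 (rule 149): 110011001
Gen 3 (rule 57): 101010100
Gen 4 (rule 102): 111111100
Gen 5 (rule 149): 011111011
Gen 6 (rule 57): 010000110
Gen 7 (rule 102): 110001010
Gen 8 (rule 149): 001101011
Gen 9 (rule 57): 101010110
Gen 10 (rule 102): 111111010
Gen 11 (rule 149): 011110011
Gen 12 (rule 57): 010001010
Gen 13 (rule 102): 110011110
Gen 14 (rule 149): 001001101

Answer: 11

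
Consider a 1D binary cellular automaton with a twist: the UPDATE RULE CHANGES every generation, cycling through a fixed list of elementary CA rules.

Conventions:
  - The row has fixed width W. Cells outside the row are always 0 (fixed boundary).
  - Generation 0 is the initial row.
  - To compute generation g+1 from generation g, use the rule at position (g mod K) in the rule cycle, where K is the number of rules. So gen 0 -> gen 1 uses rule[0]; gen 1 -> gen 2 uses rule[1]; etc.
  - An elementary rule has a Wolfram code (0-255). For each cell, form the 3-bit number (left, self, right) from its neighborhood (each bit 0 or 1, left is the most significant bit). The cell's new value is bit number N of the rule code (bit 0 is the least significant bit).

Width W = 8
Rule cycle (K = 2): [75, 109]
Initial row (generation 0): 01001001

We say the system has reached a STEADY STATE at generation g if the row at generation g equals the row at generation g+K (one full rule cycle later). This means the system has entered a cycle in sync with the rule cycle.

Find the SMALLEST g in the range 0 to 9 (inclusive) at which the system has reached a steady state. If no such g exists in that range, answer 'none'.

Answer: 6

Derivation:
Gen 0: 01001001
Gen 1 (rule 75): 10010010
Gen 2 (rule 109): 10010010
Gen 3 (rule 75): 00100100
Gen 4 (rule 109): 10100101
Gen 5 (rule 75): 00001000
Gen 6 (rule 109): 11101011
Gen 7 (rule 75): 10100011
Gen 8 (rule 109): 11101011
Gen 9 (rule 75): 10100011
Gen 10 (rule 109): 11101011
Gen 11 (rule 75): 10100011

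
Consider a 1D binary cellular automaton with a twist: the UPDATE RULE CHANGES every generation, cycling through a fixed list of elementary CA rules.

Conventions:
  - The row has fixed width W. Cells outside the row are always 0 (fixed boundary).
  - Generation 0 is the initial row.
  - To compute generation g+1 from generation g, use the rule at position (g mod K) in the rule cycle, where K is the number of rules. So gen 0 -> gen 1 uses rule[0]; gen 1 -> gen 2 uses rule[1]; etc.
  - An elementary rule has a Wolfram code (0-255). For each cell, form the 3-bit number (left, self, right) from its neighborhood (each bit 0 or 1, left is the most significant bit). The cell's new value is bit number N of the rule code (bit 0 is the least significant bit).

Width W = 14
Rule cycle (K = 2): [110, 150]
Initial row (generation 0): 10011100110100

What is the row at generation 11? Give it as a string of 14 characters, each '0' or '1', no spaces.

Answer: 00011000100110

Derivation:
Gen 0: 10011100110100
Gen 1 (rule 110): 10110101111100
Gen 2 (rule 150): 10000100111010
Gen 3 (rule 110): 10001101101110
Gen 4 (rule 150): 11010000000101
Gen 5 (rule 110): 11110000001111
Gen 6 (rule 150): 01101000010110
Gen 7 (rule 110): 11111000111110
Gen 8 (rule 150): 01110101011101
Gen 9 (rule 110): 11011111110111
Gen 10 (rule 150): 00001111100010
Gen 11 (rule 110): 00011000100110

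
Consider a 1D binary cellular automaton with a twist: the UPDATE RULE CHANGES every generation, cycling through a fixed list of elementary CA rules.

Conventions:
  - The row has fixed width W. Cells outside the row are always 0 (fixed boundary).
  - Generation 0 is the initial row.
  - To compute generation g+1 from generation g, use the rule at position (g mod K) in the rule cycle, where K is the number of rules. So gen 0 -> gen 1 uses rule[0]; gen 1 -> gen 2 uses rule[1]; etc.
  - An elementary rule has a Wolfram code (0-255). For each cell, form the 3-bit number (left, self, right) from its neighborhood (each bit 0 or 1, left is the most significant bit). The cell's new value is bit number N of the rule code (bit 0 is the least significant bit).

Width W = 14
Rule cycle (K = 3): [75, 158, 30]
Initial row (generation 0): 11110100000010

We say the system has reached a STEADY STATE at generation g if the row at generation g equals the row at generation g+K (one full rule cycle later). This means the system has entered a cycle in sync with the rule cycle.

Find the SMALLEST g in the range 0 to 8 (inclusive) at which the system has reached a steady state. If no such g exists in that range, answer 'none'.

Gen 0: 11110100000010
Gen 1 (rule 75): 10010001111100
Gen 2 (rule 158): 11111011111010
Gen 3 (rule 30): 10000010000011
Gen 4 (rule 75): 00111100111111
Gen 5 (rule 158): 01111011111110
Gen 6 (rule 30): 11000010000001
Gen 7 (rule 75): 11011100111110
Gen 8 (rule 158): 10011011111101
Gen 9 (rule 30): 11110010000001
Gen 10 (rule 75): 10010100111110
Gen 11 (rule 158): 11110111111101

Answer: none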